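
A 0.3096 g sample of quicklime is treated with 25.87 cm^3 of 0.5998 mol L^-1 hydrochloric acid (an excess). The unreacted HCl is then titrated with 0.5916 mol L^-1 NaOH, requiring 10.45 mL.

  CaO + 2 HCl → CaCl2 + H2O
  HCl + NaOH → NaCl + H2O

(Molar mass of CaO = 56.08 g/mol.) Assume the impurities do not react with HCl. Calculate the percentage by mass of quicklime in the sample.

84.54 %

n(HCl) added = 0.02587 × 0.5998 = 0.01552 mol
n(NaOH) used in back-titration = 0.01045 × 0.5916 = 6.182 × 10^-3 mol
n(HCl) left over = 6.182 × 10^-3 mol (1:1 ratio)
n(HCl) consumed by analyte = 0.01552 − 6.182 × 10^-3 = 9.335 × 10^-3 mol
From the 1:2 ratio, n(CaO) = 1/2 × 9.335 × 10^-3 = 4.667 × 10^-3 mol
mass of CaO = 4.667 × 10^-3 × 56.08 = 0.2617 g
% CaO = 0.2617 / 0.3096 × 100 = 84.54 %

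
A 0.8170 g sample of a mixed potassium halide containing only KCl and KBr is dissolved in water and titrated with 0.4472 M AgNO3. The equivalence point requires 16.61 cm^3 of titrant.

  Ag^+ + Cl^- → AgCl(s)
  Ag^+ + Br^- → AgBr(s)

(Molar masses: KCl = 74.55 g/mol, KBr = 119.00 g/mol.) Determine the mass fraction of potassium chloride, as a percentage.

13.74 %

n(AgNO3) = 0.01661 × 0.4472 = 7.428 × 10^-3 mol
Let x = n(KCl), y = n(KBr).
Titrant: 1x + 1y = 7.428 × 10^-3;  mass: 74.55x + 119.00y = 0.8170
Solving, x = 1.506 × 10^-3 mol, y = 5.922 × 10^-3 mol
mass of KCl = 1.506 × 10^-3 × 74.55 = 0.1123 g
% KCl = 0.1123 / 0.8170 × 100 = 13.74 %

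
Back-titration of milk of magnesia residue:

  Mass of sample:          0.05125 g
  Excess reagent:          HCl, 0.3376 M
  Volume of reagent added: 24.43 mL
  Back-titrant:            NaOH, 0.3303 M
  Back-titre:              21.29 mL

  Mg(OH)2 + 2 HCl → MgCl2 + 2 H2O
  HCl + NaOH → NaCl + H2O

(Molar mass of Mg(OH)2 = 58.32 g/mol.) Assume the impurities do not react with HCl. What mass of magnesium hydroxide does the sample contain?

0.03544 g

n(HCl) added = 0.02443 × 0.3376 = 8.248 × 10^-3 mol
n(NaOH) used in back-titration = 0.02129 × 0.3303 = 7.032 × 10^-3 mol
n(HCl) left over = 7.032 × 10^-3 mol (1:1 ratio)
n(HCl) consumed by analyte = 8.248 × 10^-3 − 7.032 × 10^-3 = 1.215 × 10^-3 mol
From the 1:2 ratio, n(Mg(OH)2) = 1/2 × 1.215 × 10^-3 = 6.077 × 10^-4 mol
mass of Mg(OH)2 = 6.077 × 10^-4 × 58.32 = 0.03544 g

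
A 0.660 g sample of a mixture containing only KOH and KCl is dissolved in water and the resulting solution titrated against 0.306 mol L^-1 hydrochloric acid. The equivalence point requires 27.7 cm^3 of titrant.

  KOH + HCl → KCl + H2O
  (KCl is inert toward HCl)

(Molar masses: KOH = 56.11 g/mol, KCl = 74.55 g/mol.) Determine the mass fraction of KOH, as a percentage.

n(HCl) = 0.0277 × 0.306 = 8.48 × 10^-3 mol
Let x = n(KOH), y = n(KCl).
Titrant: 1x = 8.48 × 10^-3;  mass: 56.11x + 74.55y = 0.660
Solving, x = 8.48 × 10^-3 mol, y = 2.47 × 10^-3 mol
mass of KOH = 8.48 × 10^-3 × 56.11 = 0.476 g
% KOH = 0.476 / 0.660 × 100 = 72.1 %

72.1 %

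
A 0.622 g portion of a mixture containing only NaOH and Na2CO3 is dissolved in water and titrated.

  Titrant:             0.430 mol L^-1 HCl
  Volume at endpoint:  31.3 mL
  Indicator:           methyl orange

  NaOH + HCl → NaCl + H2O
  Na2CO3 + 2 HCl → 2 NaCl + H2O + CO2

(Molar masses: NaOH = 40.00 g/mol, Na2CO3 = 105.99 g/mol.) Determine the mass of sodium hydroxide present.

n(HCl) = 0.0313 × 0.430 = 0.0135 mol
Let x = n(NaOH), y = n(Na2CO3).
Titrant: 1x + 2y = 0.0135;  mass: 40.00x + 105.99y = 0.622
Solving, x = 7.02 × 10^-3 mol, y = 3.22 × 10^-3 mol
mass of NaOH = 7.02 × 10^-3 × 40.00 = 0.281 g

0.281 g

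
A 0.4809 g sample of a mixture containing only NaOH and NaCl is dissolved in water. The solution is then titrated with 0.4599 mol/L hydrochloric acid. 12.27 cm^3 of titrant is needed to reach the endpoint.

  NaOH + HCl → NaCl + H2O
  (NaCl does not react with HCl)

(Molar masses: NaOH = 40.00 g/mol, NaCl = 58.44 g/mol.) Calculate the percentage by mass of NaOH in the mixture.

n(HCl) = 0.01227 × 0.4599 = 5.643 × 10^-3 mol
Let x = n(NaOH), y = n(NaCl).
Titrant: 1x = 5.643 × 10^-3;  mass: 40.00x + 58.44y = 0.4809
Solving, x = 5.643 × 10^-3 mol, y = 4.367 × 10^-3 mol
mass of NaOH = 5.643 × 10^-3 × 40.00 = 0.2257 g
% NaOH = 0.2257 / 0.4809 × 100 = 46.94 %

46.94 %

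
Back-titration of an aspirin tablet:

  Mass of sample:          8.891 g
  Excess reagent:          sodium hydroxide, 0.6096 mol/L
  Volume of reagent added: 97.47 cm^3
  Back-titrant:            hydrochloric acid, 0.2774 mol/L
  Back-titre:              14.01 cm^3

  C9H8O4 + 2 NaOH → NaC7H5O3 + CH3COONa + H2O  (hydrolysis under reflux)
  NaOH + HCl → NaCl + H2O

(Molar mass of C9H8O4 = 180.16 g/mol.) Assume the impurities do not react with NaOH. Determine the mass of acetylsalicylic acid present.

n(NaOH) added = 0.09747 × 0.6096 = 0.05942 mol
n(HCl) used in back-titration = 0.01401 × 0.2774 = 3.886 × 10^-3 mol
n(NaOH) left over = 3.886 × 10^-3 mol (1:1 ratio)
n(NaOH) consumed by analyte = 0.05942 − 3.886 × 10^-3 = 0.05553 mol
From the 1:2 ratio, n(C9H8O4) = 1/2 × 0.05553 = 0.02777 mol
mass of C9H8O4 = 0.02777 × 180.16 = 5.002 g

5.002 g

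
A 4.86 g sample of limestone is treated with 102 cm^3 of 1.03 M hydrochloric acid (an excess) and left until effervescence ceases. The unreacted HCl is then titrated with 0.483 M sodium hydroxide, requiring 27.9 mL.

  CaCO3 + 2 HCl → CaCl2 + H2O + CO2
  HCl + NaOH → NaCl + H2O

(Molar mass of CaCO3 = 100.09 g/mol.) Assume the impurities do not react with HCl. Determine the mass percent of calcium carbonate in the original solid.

94.3 %

n(HCl) added = 0.102 × 1.03 = 0.105 mol
n(NaOH) used in back-titration = 0.0279 × 0.483 = 0.0135 mol
n(HCl) left over = 0.0135 mol (1:1 ratio)
n(HCl) consumed by analyte = 0.105 − 0.0135 = 0.0916 mol
From the 1:2 ratio, n(CaCO3) = 1/2 × 0.0916 = 0.0458 mol
mass of CaCO3 = 0.0458 × 100.09 = 4.58 g
% CaCO3 = 4.58 / 4.86 × 100 = 94.3 %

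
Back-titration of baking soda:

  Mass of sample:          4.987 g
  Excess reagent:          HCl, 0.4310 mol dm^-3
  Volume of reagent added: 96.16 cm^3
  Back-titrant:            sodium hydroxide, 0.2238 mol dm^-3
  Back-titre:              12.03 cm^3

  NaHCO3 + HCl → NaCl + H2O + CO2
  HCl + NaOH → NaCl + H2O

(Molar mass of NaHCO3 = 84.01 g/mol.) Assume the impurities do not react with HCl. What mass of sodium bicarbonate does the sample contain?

n(HCl) added = 0.09616 × 0.4310 = 0.04144 mol
n(NaOH) used in back-titration = 0.01203 × 0.2238 = 2.692 × 10^-3 mol
n(HCl) left over = 2.692 × 10^-3 mol (1:1 ratio)
n(HCl) consumed by analyte = 0.04144 − 2.692 × 10^-3 = 0.03875 mol
n(NaHCO3) = 0.03875 mol (1:1 ratio)
mass of NaHCO3 = 0.03875 × 84.01 = 3.256 g

3.256 g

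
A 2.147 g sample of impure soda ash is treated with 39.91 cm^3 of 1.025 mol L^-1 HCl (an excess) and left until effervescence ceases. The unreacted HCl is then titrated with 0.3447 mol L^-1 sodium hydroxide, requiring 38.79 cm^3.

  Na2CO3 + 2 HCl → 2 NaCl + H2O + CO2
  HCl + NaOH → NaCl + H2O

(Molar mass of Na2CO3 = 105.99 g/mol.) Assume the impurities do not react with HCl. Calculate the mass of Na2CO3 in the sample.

n(HCl) added = 0.03991 × 1.025 = 0.04091 mol
n(NaOH) used in back-titration = 0.03879 × 0.3447 = 0.01337 mol
n(HCl) left over = 0.01337 mol (1:1 ratio)
n(HCl) consumed by analyte = 0.04091 − 0.01337 = 0.02754 mol
From the 1:2 ratio, n(Na2CO3) = 1/2 × 0.02754 = 0.01377 mol
mass of Na2CO3 = 0.01377 × 105.99 = 1.459 g

1.459 g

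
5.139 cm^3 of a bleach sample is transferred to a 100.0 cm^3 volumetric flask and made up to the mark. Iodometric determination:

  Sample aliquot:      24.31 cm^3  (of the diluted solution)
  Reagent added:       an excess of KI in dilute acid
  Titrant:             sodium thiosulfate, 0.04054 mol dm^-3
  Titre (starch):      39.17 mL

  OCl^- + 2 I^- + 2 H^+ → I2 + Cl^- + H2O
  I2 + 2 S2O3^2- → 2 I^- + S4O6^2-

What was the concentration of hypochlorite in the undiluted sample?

n(S2O3^2-) = 0.03917 × 0.04054 = 1.588 × 10^-3 mol
n(I2) = n(S2O3^2-)/2 = 7.940 × 10^-4 mol
n(OCl^-) in the aliquot = 7.940 × 10^-4 mol (1:1 ratio)
[OCl^-]_dilute = 7.940 × 10^-4 / 0.02431 = 0.03266 mol/L
[OCl^-]_original = 0.03266 × 100.0/5.139 = 0.6355 mol/L

0.6355 mol/L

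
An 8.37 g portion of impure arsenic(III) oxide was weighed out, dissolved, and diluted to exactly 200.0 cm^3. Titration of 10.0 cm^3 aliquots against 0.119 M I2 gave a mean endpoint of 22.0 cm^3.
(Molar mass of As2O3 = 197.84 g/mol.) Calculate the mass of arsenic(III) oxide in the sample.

As2O3 + 2 I2 + 2 H2O → As2O5 + 4 HI
n(I2) per titration = 0.0220 × 0.119 = 2.62 × 10^-3 mol
From the 1:2 ratio, n(As2O3) in each aliquot = 1/2 × 2.62 × 10^-3 = 1.31 × 10^-3 mol
n(As2O3) in the whole flask = 1.31 × 10^-3 × 200.0/10.0 = 0.0262 mol
mass of As2O3 = 0.0262 × 197.84 = 5.18 g

5.18 g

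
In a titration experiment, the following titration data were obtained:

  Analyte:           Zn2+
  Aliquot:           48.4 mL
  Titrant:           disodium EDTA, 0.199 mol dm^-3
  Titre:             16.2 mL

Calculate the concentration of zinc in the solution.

0.0666 mol/L

Zn^2+ + EDTA^4- → [Zn(EDTA)]^2-
n(EDTA) = 0.0162 L × 0.199 mol/L = 3.22 × 10^-3 mol
n(Zn2+) = 3.22 × 10^-3 mol (1:1 mole ratio)
[Zn2+] = 3.22 × 10^-3 mol / 0.0484 L = 0.0666 mol/L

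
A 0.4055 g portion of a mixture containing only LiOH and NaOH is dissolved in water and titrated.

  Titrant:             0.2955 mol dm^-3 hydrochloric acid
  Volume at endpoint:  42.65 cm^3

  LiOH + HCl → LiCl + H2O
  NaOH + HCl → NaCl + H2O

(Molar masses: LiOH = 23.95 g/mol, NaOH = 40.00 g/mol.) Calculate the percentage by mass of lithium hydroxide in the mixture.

36.29 %

n(HCl) = 0.04265 × 0.2955 = 0.01260 mol
Let x = n(LiOH), y = n(NaOH).
Titrant: 1x + 1y = 0.01260;  mass: 23.95x + 40.00y = 0.4055
Solving, x = 6.145 × 10^-3 mol, y = 6.458 × 10^-3 mol
mass of LiOH = 6.145 × 10^-3 × 23.95 = 0.1472 g
% LiOH = 0.1472 / 0.4055 × 100 = 36.29 %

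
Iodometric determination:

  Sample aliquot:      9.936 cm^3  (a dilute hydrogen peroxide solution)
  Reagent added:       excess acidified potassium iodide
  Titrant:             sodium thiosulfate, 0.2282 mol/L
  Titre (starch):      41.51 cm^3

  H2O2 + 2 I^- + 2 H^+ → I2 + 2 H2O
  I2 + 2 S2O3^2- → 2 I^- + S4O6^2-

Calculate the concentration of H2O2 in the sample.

0.4767 mol/L

n(S2O3^2-) = 0.04151 × 0.2282 = 9.473 × 10^-3 mol
n(I2) = n(S2O3^2-)/2 = 4.736 × 10^-3 mol
n(H2O2) in the aliquot = 4.736 × 10^-3 mol (1:1 ratio)
[H2O2] = 4.736 × 10^-3 / 0.009936 = 0.4767 mol/L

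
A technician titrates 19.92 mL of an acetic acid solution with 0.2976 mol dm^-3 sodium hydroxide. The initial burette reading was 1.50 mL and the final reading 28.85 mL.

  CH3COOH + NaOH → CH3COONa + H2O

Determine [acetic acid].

n(NaOH) = 0.02735 L × 0.2976 mol/L = 8.139 × 10^-3 mol
n(CH3COOH) = 8.139 × 10^-3 mol (1:1 mole ratio)
[CH3COOH] = 8.139 × 10^-3 mol / 0.01992 L = 0.4086 mol/L

0.4086 mol/L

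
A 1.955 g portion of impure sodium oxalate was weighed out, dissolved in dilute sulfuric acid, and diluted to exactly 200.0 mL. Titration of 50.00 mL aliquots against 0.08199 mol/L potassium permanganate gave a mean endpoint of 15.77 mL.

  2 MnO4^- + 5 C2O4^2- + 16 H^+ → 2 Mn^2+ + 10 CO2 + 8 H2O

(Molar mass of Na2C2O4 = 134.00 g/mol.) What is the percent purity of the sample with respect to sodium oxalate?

88.62 %

n(KMnO4) per titration = 0.01577 × 0.08199 = 1.293 × 10^-3 mol
From the 5:2 ratio, n(Na2C2O4) in each aliquot = 5/2 × 1.293 × 10^-3 = 3.232 × 10^-3 mol
n(Na2C2O4) in the whole flask = 3.232 × 10^-3 × 200.0/50.00 = 0.01293 mol
mass of Na2C2O4 = 0.01293 × 134.00 = 1.733 g
% Na2C2O4 = 1.733 / 1.955 × 100 = 88.62 %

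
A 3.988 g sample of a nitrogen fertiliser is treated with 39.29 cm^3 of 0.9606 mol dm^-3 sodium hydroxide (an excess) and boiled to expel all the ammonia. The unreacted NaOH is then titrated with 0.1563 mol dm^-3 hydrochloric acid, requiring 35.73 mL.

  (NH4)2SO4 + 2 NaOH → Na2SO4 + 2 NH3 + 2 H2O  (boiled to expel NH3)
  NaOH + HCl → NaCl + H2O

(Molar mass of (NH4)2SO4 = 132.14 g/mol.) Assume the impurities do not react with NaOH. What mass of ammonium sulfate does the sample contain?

n(NaOH) added = 0.03929 × 0.9606 = 0.03774 mol
n(HCl) used in back-titration = 0.03573 × 0.1563 = 5.585 × 10^-3 mol
n(NaOH) left over = 5.585 × 10^-3 mol (1:1 ratio)
n(NaOH) consumed by analyte = 0.03774 − 5.585 × 10^-3 = 0.03216 mol
From the 1:2 ratio, n((NH4)2SO4) = 1/2 × 0.03216 = 0.01608 mol
mass of (NH4)2SO4 = 0.01608 × 132.14 = 2.125 g

2.125 g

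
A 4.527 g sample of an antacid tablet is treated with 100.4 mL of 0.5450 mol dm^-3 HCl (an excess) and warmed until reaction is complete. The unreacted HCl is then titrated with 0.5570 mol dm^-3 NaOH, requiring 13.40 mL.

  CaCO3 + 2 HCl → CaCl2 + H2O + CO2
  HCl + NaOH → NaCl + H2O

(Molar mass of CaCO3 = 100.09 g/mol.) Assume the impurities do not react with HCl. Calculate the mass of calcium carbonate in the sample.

n(HCl) added = 0.1004 × 0.5450 = 0.05472 mol
n(NaOH) used in back-titration = 0.01340 × 0.5570 = 7.464 × 10^-3 mol
n(HCl) left over = 7.464 × 10^-3 mol (1:1 ratio)
n(HCl) consumed by analyte = 0.05472 − 7.464 × 10^-3 = 0.04725 mol
From the 1:2 ratio, n(CaCO3) = 1/2 × 0.04725 = 0.02363 mol
mass of CaCO3 = 0.02363 × 100.09 = 2.365 g

2.365 g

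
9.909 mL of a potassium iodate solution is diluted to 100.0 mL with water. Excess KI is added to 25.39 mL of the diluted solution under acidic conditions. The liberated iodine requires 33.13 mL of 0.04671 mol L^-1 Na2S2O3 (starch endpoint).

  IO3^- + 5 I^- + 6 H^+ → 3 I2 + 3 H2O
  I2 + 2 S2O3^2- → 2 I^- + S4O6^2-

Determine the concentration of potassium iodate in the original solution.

n(S2O3^2-) = 0.03313 × 0.04671 = 1.548 × 10^-3 mol
n(I2) = n(S2O3^2-)/2 = 7.738 × 10^-4 mol
From the 1:3 ratio, n(IO3^-) in the aliquot = 1/3 × 7.738 × 10^-4 = 2.579 × 10^-4 mol
[IO3^-]_dilute = 2.579 × 10^-4 / 0.02539 = 0.01016 mol/L
[IO3^-]_original = 0.01016 × 100.0/9.909 = 0.1025 mol/L

0.1025 mol/L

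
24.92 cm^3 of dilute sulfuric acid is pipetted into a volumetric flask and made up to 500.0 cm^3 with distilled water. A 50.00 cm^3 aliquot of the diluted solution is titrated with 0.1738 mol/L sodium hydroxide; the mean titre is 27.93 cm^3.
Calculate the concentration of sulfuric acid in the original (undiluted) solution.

0.9740 mol/L

H2SO4 + 2 NaOH → Na2SO4 + 2 H2O
n(NaOH) = 0.02793 × 0.1738 = 4.854 × 10^-3 mol
From the 1:2 ratio, n(H2SO4) in the aliquot = 1/2 × 4.854 × 10^-3 = 2.427 × 10^-3 mol
[H2SO4]_dilute = 2.427 × 10^-3 / 0.05000 = 0.04854 mol/L
Dilution factor = 500.0 / 24.92 = 20.06
[H2SO4]_stock = 0.04854 × 20.06 = 0.9740 mol/L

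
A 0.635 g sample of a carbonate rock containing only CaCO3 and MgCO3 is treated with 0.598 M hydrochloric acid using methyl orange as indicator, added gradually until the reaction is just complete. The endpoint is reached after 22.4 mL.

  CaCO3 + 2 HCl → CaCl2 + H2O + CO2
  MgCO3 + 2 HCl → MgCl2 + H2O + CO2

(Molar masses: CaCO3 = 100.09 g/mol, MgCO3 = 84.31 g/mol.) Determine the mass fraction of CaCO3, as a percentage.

n(HCl) = 0.0224 × 0.598 = 0.0134 mol
Let x = n(CaCO3), y = n(MgCO3).
Titrant: 2x + 2y = 0.0134;  mass: 100.09x + 84.31y = 0.635
Solving, x = 4.46 × 10^-3 mol, y = 2.24 × 10^-3 mol
mass of CaCO3 = 4.46 × 10^-3 × 100.09 = 0.446 g
% CaCO3 = 0.446 / 0.635 × 100 = 70.2 %

70.2 %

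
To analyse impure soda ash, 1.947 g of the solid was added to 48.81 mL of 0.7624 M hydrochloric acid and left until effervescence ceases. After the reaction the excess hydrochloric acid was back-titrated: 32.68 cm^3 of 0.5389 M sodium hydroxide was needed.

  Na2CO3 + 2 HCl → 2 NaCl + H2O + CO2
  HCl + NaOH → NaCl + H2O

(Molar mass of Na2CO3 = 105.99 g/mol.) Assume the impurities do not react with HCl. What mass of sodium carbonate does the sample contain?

n(HCl) added = 0.04881 × 0.7624 = 0.03721 mol
n(NaOH) used in back-titration = 0.03268 × 0.5389 = 0.01761 mol
n(HCl) left over = 0.01761 mol (1:1 ratio)
n(HCl) consumed by analyte = 0.03721 − 0.01761 = 0.01960 mol
From the 1:2 ratio, n(Na2CO3) = 1/2 × 0.01960 = 9.801 × 10^-3 mol
mass of Na2CO3 = 9.801 × 10^-3 × 105.99 = 1.039 g

1.039 g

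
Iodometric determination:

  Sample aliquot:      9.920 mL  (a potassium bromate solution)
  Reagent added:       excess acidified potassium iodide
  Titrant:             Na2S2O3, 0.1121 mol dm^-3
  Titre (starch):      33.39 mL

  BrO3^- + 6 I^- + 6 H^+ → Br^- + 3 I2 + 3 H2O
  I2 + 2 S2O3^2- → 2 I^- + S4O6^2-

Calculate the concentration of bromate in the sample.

n(S2O3^2-) = 0.03339 × 0.1121 = 3.743 × 10^-3 mol
n(I2) = n(S2O3^2-)/2 = 1.872 × 10^-3 mol
From the 1:3 ratio, n(BrO3^-) in the aliquot = 1/3 × 1.872 × 10^-3 = 6.238 × 10^-4 mol
[BrO3^-] = 6.238 × 10^-4 / 0.009920 = 0.06289 mol/L

0.06289 mol/L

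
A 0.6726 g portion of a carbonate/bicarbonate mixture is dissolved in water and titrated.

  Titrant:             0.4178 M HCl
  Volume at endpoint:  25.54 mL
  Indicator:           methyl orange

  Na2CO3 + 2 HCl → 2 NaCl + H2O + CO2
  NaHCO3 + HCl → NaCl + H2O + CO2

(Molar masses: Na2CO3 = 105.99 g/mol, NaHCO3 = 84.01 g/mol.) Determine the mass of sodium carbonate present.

0.3825 g

n(HCl) = 0.02554 × 0.4178 = 0.01067 mol
Let x = n(Na2CO3), y = n(NaHCO3).
Titrant: 2x + 1y = 0.01067;  mass: 105.99x + 84.01y = 0.6726
Solving, x = 3.609 × 10^-3 mol, y = 3.454 × 10^-3 mol
mass of Na2CO3 = 3.609 × 10^-3 × 105.99 = 0.3825 g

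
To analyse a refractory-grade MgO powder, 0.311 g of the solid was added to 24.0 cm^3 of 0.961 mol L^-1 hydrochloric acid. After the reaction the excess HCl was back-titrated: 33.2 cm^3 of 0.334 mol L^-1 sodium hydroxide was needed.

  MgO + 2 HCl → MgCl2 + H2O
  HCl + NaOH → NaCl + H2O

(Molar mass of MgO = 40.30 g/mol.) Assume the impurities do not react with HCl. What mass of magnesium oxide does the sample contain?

n(HCl) added = 0.0240 × 0.961 = 0.0231 mol
n(NaOH) used in back-titration = 0.0332 × 0.334 = 0.0111 mol
n(HCl) left over = 0.0111 mol (1:1 ratio)
n(HCl) consumed by analyte = 0.0231 − 0.0111 = 0.0120 mol
From the 1:2 ratio, n(MgO) = 1/2 × 0.0120 = 5.99 × 10^-3 mol
mass of MgO = 5.99 × 10^-3 × 40.30 = 0.241 g

0.241 g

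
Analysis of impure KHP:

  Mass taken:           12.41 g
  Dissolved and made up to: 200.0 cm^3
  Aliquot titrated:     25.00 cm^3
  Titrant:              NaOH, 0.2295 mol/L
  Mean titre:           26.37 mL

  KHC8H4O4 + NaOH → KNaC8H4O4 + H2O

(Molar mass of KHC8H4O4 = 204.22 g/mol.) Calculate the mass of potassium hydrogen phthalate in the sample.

9.887 g

n(NaOH) per titration = 0.02637 × 0.2295 = 6.052 × 10^-3 mol
n(KHC8H4O4) in each aliquot = 6.052 × 10^-3 mol (1:1 ratio)
n(KHC8H4O4) in the whole flask = 6.052 × 10^-3 × 200.0/25.00 = 0.04842 mol
mass of KHC8H4O4 = 0.04842 × 204.22 = 9.887 g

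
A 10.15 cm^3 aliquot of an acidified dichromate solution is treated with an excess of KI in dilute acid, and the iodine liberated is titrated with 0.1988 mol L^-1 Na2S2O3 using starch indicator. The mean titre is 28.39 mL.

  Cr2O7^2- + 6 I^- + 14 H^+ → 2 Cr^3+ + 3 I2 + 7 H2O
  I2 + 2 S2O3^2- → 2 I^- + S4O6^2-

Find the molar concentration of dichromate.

n(S2O3^2-) = 0.02839 × 0.1988 = 5.644 × 10^-3 mol
n(I2) = n(S2O3^2-)/2 = 2.822 × 10^-3 mol
From the 1:3 ratio, n(Cr2O7^2-) in the aliquot = 1/3 × 2.822 × 10^-3 = 9.407 × 10^-4 mol
[Cr2O7^2-] = 9.407 × 10^-4 / 0.01015 = 0.09268 mol/L

0.09268 mol/L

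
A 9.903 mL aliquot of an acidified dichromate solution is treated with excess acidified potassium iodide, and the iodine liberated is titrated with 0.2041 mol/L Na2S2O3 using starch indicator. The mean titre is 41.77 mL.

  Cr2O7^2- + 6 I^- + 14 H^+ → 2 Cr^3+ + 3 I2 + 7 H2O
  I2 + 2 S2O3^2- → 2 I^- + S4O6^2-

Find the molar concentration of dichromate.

n(S2O3^2-) = 0.04177 × 0.2041 = 8.525 × 10^-3 mol
n(I2) = n(S2O3^2-)/2 = 4.263 × 10^-3 mol
From the 1:3 ratio, n(Cr2O7^2-) in the aliquot = 1/3 × 4.263 × 10^-3 = 1.421 × 10^-3 mol
[Cr2O7^2-] = 1.421 × 10^-3 / 0.009903 = 0.1435 mol/L

0.1435 mol/L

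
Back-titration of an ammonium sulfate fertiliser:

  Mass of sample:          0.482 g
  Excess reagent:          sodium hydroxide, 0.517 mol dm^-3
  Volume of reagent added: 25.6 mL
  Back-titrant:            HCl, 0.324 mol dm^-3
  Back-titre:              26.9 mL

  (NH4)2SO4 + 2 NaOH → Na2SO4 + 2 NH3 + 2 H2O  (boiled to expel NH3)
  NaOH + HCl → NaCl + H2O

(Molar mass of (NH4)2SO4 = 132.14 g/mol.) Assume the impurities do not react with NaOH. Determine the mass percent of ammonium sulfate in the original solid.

62.0 %

n(NaOH) added = 0.0256 × 0.517 = 0.0132 mol
n(HCl) used in back-titration = 0.0269 × 0.324 = 8.72 × 10^-3 mol
n(NaOH) left over = 8.72 × 10^-3 mol (1:1 ratio)
n(NaOH) consumed by analyte = 0.0132 − 8.72 × 10^-3 = 4.52 × 10^-3 mol
From the 1:2 ratio, n((NH4)2SO4) = 1/2 × 4.52 × 10^-3 = 2.26 × 10^-3 mol
mass of (NH4)2SO4 = 2.26 × 10^-3 × 132.14 = 0.299 g
% (NH4)2SO4 = 0.299 / 0.482 × 100 = 62.0 %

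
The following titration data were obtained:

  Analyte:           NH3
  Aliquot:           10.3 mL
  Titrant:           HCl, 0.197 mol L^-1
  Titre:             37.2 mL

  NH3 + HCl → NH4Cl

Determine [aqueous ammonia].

0.711 mol/L

n(HCl) = 0.0372 L × 0.197 mol/L = 7.33 × 10^-3 mol
n(NH3) = 7.33 × 10^-3 mol (1:1 mole ratio)
[NH3] = 7.33 × 10^-3 mol / 0.0103 L = 0.711 mol/L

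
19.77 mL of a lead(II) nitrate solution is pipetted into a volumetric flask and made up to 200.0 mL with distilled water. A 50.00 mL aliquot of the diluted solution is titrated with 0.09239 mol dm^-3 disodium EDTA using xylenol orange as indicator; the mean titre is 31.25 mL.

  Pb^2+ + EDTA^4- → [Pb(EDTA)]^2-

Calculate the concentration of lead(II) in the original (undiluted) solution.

n(EDTA) = 0.03125 × 0.09239 = 2.887 × 10^-3 mol
n(Pb2+) in the aliquot = 2.887 × 10^-3 mol (1:1 ratio)
[Pb2+]_dilute = 2.887 × 10^-3 / 0.05000 = 0.05774 mol/L
Dilution factor = 200.0 / 19.77 = 10.12
[Pb2+]_stock = 0.05774 × 10.12 = 0.5842 mol/L

0.5842 mol/L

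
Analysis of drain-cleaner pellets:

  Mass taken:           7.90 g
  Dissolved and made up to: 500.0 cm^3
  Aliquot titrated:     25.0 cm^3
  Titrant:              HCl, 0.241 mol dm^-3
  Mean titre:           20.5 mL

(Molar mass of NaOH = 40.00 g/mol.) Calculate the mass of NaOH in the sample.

3.95 g

NaOH + HCl → NaCl + H2O
n(HCl) per titration = 0.0205 × 0.241 = 4.94 × 10^-3 mol
n(NaOH) in each aliquot = 4.94 × 10^-3 mol (1:1 ratio)
n(NaOH) in the whole flask = 4.94 × 10^-3 × 500.0/25.0 = 0.0988 mol
mass of NaOH = 0.0988 × 40.00 = 3.95 g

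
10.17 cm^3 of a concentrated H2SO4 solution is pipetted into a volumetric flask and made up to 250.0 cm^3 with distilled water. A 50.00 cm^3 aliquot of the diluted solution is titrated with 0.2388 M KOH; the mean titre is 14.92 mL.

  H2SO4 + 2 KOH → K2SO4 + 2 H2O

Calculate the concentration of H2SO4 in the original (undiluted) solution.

n(KOH) = 0.01492 × 0.2388 = 3.563 × 10^-3 mol
From the 1:2 ratio, n(H2SO4) in the aliquot = 1/2 × 3.563 × 10^-3 = 1.781 × 10^-3 mol
[H2SO4]_dilute = 1.781 × 10^-3 / 0.05000 = 0.03563 mol/L
Dilution factor = 250.0 / 10.17 = 24.58
[H2SO4]_stock = 0.03563 × 24.58 = 0.8758 mol/L

0.8758 M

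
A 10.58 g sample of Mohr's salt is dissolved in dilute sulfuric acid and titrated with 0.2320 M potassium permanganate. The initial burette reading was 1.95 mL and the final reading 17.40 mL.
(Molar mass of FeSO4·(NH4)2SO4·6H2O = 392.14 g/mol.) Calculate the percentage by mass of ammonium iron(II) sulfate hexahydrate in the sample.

MnO4^- + 5 Fe^2+ + 8 H^+ → Mn^2+ + 5 Fe^3+ + 4 H2O
n(KMnO4) = 0.01545 L × 0.2320 mol/L = 3.584 × 10^-3 mol
From the 5:1 ratio, n(FeSO4·(NH4)2SO4·6H2O) = 5/1 × 3.584 × 10^-3 = 0.01792 mol
mass of FeSO4·(NH4)2SO4·6H2O = 0.01792 × 392.14 g/mol = 7.028 g
% FeSO4·(NH4)2SO4·6H2O = 7.028 / 10.58 × 100 = 66.43 %

66.43 %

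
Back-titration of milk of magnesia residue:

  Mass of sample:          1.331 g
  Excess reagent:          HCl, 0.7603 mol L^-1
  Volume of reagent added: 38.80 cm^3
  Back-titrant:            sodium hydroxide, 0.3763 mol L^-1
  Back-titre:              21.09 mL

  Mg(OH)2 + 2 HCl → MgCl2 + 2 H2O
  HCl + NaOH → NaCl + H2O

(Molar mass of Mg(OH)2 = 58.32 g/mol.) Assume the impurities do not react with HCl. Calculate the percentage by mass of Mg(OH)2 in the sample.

47.24 %

n(HCl) added = 0.03880 × 0.7603 = 0.02950 mol
n(NaOH) used in back-titration = 0.02109 × 0.3763 = 7.936 × 10^-3 mol
n(HCl) left over = 7.936 × 10^-3 mol (1:1 ratio)
n(HCl) consumed by analyte = 0.02950 − 7.936 × 10^-3 = 0.02156 mol
From the 1:2 ratio, n(Mg(OH)2) = 1/2 × 0.02156 = 0.01078 mol
mass of Mg(OH)2 = 0.01078 × 58.32 = 0.6288 g
% Mg(OH)2 = 0.6288 / 1.331 × 100 = 47.24 %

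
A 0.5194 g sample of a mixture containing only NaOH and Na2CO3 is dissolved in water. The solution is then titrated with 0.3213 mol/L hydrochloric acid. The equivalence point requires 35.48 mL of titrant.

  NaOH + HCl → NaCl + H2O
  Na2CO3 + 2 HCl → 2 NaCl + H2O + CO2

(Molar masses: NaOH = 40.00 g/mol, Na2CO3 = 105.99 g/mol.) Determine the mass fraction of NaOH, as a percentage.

n(HCl) = 0.03548 × 0.3213 = 0.01140 mol
Let x = n(NaOH), y = n(Na2CO3).
Titrant: 1x + 2y = 0.01140;  mass: 40.00x + 105.99y = 0.5194
Solving, x = 6.520 × 10^-3 mol, y = 2.440 × 10^-3 mol
mass of NaOH = 6.520 × 10^-3 × 40.00 = 0.2608 g
% NaOH = 0.2608 / 0.5194 × 100 = 50.21 %

50.21 %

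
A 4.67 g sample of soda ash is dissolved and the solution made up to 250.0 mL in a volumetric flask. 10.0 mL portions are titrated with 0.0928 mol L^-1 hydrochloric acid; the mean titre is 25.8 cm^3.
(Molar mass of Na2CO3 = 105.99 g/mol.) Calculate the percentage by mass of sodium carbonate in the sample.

Na2CO3 + 2 HCl → 2 NaCl + H2O + CO2
n(HCl) per titration = 0.0258 × 0.0928 = 2.39 × 10^-3 mol
From the 1:2 ratio, n(Na2CO3) in each aliquot = 1/2 × 2.39 × 10^-3 = 1.20 × 10^-3 mol
n(Na2CO3) in the whole flask = 1.20 × 10^-3 × 250.0/10.0 = 0.0299 mol
mass of Na2CO3 = 0.0299 × 105.99 = 3.17 g
% Na2CO3 = 3.17 / 4.67 × 100 = 67.9 %

67.9 %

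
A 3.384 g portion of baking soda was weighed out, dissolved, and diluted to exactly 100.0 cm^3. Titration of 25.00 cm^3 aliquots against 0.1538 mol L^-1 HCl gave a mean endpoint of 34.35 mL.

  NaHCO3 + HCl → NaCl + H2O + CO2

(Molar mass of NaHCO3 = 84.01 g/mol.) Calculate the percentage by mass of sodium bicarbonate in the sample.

n(HCl) per titration = 0.03435 × 0.1538 = 5.283 × 10^-3 mol
n(NaHCO3) in each aliquot = 5.283 × 10^-3 mol (1:1 ratio)
n(NaHCO3) in the whole flask = 5.283 × 10^-3 × 100.0/25.00 = 0.02113 mol
mass of NaHCO3 = 0.02113 × 84.01 = 1.775 g
% NaHCO3 = 1.775 / 3.384 × 100 = 52.46 %

52.46 %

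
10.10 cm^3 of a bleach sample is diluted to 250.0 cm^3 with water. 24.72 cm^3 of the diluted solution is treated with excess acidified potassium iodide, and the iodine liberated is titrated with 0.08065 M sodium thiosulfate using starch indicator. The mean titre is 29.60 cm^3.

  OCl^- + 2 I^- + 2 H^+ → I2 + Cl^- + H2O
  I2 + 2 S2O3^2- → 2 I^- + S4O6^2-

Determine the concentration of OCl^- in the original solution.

n(S2O3^2-) = 0.02960 × 0.08065 = 2.387 × 10^-3 mol
n(I2) = n(S2O3^2-)/2 = 1.194 × 10^-3 mol
n(OCl^-) in the aliquot = 1.194 × 10^-3 mol (1:1 ratio)
[OCl^-]_dilute = 1.194 × 10^-3 / 0.02472 = 0.04829 mol/L
[OCl^-]_original = 0.04829 × 250.0/10.10 = 1.195 mol/L

1.195 M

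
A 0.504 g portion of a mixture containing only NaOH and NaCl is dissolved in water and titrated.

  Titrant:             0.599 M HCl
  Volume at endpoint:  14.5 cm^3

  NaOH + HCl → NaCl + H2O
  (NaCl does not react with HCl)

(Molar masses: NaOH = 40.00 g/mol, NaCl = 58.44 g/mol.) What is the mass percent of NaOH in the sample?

n(HCl) = 0.0145 × 0.599 = 8.69 × 10^-3 mol
Let x = n(NaOH), y = n(NaCl).
Titrant: 1x = 8.69 × 10^-3;  mass: 40.00x + 58.44y = 0.504
Solving, x = 8.69 × 10^-3 mol, y = 2.68 × 10^-3 mol
mass of NaOH = 8.69 × 10^-3 × 40.00 = 0.347 g
% NaOH = 0.347 / 0.504 × 100 = 68.9 %

68.9 %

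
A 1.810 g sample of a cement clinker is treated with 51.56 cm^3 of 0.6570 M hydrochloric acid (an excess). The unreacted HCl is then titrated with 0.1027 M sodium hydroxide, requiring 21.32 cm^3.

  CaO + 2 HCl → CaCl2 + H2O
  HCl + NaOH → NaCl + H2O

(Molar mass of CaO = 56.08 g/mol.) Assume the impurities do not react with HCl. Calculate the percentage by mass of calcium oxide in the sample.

n(HCl) added = 0.05156 × 0.6570 = 0.03387 mol
n(NaOH) used in back-titration = 0.02132 × 0.1027 = 2.190 × 10^-3 mol
n(HCl) left over = 2.190 × 10^-3 mol (1:1 ratio)
n(HCl) consumed by analyte = 0.03387 − 2.190 × 10^-3 = 0.03169 mol
From the 1:2 ratio, n(CaO) = 1/2 × 0.03169 = 0.01584 mol
mass of CaO = 0.01584 × 56.08 = 0.8885 g
% CaO = 0.8885 / 1.810 × 100 = 49.09 %

49.09 %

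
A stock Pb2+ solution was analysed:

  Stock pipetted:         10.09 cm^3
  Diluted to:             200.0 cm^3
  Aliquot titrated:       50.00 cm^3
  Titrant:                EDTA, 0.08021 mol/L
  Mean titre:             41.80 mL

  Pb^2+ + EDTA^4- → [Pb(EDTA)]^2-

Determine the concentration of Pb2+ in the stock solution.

n(EDTA) = 0.04180 × 0.08021 = 3.353 × 10^-3 mol
n(Pb2+) in the aliquot = 3.353 × 10^-3 mol (1:1 ratio)
[Pb2+]_dilute = 3.353 × 10^-3 / 0.05000 = 0.06706 mol/L
Dilution factor = 200.0 / 10.09 = 19.82
[Pb2+]_stock = 0.06706 × 19.82 = 1.329 mol/L

1.329 mol/L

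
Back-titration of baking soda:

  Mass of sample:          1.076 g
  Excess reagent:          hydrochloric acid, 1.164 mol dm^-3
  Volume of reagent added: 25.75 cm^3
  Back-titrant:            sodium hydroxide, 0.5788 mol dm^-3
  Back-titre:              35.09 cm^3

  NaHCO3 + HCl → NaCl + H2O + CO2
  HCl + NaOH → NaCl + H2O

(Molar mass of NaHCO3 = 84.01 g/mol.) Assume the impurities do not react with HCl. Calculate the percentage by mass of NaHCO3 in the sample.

n(HCl) added = 0.02575 × 1.164 = 0.02997 mol
n(NaOH) used in back-titration = 0.03509 × 0.5788 = 0.02031 mol
n(HCl) left over = 0.02031 mol (1:1 ratio)
n(HCl) consumed by analyte = 0.02997 − 0.02031 = 9.663 × 10^-3 mol
n(NaHCO3) = 9.663 × 10^-3 mol (1:1 ratio)
mass of NaHCO3 = 9.663 × 10^-3 × 84.01 = 0.8118 g
% NaHCO3 = 0.8118 / 1.076 × 100 = 75.44 %

75.44 %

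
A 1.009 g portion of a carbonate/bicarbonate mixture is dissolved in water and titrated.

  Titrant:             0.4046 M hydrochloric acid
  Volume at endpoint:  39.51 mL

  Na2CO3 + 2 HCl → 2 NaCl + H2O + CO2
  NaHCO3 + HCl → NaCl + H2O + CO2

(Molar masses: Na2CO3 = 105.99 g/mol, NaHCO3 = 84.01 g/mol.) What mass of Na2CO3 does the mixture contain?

0.5706 g

n(HCl) = 0.03951 × 0.4046 = 0.01599 mol
Let x = n(Na2CO3), y = n(NaHCO3).
Titrant: 2x + 1y = 0.01599;  mass: 105.99x + 84.01y = 1.009
Solving, x = 5.384 × 10^-3 mol, y = 5.218 × 10^-3 mol
mass of Na2CO3 = 5.384 × 10^-3 × 105.99 = 0.5706 g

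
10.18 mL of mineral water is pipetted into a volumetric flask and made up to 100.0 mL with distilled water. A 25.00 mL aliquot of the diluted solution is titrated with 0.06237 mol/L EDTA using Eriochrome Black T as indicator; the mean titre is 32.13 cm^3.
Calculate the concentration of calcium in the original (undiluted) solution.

0.7874 mol/L

Ca^2+ + EDTA^4- → [Ca(EDTA)]^2-
n(EDTA) = 0.03213 × 0.06237 = 2.004 × 10^-3 mol
n(Ca2+) in the aliquot = 2.004 × 10^-3 mol (1:1 ratio)
[Ca2+]_dilute = 2.004 × 10^-3 / 0.02500 = 0.08016 mol/L
Dilution factor = 100.0 / 10.18 = 9.823
[Ca2+]_stock = 0.08016 × 9.823 = 0.7874 mol/L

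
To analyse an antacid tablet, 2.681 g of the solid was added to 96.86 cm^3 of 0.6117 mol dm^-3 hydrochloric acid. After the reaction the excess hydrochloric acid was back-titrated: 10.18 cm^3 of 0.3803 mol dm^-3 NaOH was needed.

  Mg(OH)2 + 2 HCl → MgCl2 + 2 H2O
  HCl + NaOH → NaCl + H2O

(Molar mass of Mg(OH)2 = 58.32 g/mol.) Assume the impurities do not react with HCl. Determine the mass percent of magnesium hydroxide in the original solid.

n(HCl) added = 0.09686 × 0.6117 = 0.05925 mol
n(NaOH) used in back-titration = 0.01018 × 0.3803 = 3.871 × 10^-3 mol
n(HCl) left over = 3.871 × 10^-3 mol (1:1 ratio)
n(HCl) consumed by analyte = 0.05925 − 3.871 × 10^-3 = 0.05538 mol
From the 1:2 ratio, n(Mg(OH)2) = 1/2 × 0.05538 = 0.02769 mol
mass of Mg(OH)2 = 0.02769 × 58.32 = 1.615 g
% Mg(OH)2 = 1.615 / 2.681 × 100 = 60.23 %

60.23 %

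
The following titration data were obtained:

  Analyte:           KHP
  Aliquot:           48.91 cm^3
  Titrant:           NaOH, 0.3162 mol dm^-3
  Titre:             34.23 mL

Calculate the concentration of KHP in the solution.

0.2213 mol/L

KHC8H4O4 + NaOH → KNaC8H4O4 + H2O
n(NaOH) = 0.03423 L × 0.3162 mol/L = 0.01082 mol
n(KHC8H4O4) = 0.01082 mol (1:1 mole ratio)
[KHC8H4O4] = 0.01082 mol / 0.04891 L = 0.2213 mol/L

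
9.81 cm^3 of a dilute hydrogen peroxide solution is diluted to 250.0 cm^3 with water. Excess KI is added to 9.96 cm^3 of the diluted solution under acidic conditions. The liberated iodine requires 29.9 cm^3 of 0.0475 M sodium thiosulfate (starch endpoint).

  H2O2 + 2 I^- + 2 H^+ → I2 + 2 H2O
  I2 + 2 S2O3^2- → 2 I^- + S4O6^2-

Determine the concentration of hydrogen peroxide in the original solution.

n(S2O3^2-) = 0.0299 × 0.0475 = 1.42 × 10^-3 mol
n(I2) = n(S2O3^2-)/2 = 7.10 × 10^-4 mol
n(H2O2) in the aliquot = 7.10 × 10^-4 mol (1:1 ratio)
[H2O2]_dilute = 7.10 × 10^-4 / 0.00996 = 0.0713 mol/L
[H2O2]_original = 0.0713 × 250.0/9.81 = 1.82 mol/L

1.82 M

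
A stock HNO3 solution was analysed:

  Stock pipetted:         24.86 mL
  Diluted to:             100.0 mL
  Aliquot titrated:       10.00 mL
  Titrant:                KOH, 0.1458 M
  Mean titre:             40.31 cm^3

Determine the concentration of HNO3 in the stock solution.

2.364 M

HNO3 + KOH → KNO3 + H2O
n(KOH) = 0.04031 × 0.1458 = 5.877 × 10^-3 mol
n(HNO3) in the aliquot = 5.877 × 10^-3 mol (1:1 ratio)
[HNO3]_dilute = 5.877 × 10^-3 / 0.01000 = 0.5877 mol/L
Dilution factor = 100.0 / 24.86 = 4.023
[HNO3]_stock = 0.5877 × 4.023 = 2.364 mol/L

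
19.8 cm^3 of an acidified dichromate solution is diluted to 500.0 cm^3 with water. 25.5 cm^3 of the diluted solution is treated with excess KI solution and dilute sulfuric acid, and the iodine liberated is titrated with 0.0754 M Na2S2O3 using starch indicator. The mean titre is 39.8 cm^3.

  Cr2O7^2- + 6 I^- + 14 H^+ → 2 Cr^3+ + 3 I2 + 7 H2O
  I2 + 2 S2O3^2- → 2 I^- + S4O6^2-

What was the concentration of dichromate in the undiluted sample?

0.495 M

n(S2O3^2-) = 0.0398 × 0.0754 = 3.00 × 10^-3 mol
n(I2) = n(S2O3^2-)/2 = 1.50 × 10^-3 mol
From the 1:3 ratio, n(Cr2O7^2-) in the aliquot = 1/3 × 1.50 × 10^-3 = 5.00 × 10^-4 mol
[Cr2O7^2-]_dilute = 5.00 × 10^-4 / 0.0255 = 0.0196 mol/L
[Cr2O7^2-]_original = 0.0196 × 500.0/19.8 = 0.495 mol/L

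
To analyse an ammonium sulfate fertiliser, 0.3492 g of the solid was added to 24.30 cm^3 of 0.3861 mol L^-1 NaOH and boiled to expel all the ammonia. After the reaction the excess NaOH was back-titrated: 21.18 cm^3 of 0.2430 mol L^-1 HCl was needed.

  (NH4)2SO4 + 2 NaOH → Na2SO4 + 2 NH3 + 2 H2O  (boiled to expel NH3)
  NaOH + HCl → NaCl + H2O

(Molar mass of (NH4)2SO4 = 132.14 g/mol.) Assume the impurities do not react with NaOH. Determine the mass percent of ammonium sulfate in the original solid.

n(NaOH) added = 0.02430 × 0.3861 = 9.382 × 10^-3 mol
n(HCl) used in back-titration = 0.02118 × 0.2430 = 5.147 × 10^-3 mol
n(NaOH) left over = 5.147 × 10^-3 mol (1:1 ratio)
n(NaOH) consumed by analyte = 9.382 × 10^-3 − 5.147 × 10^-3 = 4.235 × 10^-3 mol
From the 1:2 ratio, n((NH4)2SO4) = 1/2 × 4.235 × 10^-3 = 2.118 × 10^-3 mol
mass of (NH4)2SO4 = 2.118 × 10^-3 × 132.14 = 0.2798 g
% (NH4)2SO4 = 0.2798 / 0.3492 × 100 = 80.14 %

80.14 %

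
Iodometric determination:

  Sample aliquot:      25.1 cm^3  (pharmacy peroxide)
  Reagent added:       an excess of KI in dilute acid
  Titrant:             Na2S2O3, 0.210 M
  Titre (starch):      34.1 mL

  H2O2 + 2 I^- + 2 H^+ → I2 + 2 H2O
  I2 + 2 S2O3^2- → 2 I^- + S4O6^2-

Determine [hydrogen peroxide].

0.143 M

n(S2O3^2-) = 0.0341 × 0.210 = 7.16 × 10^-3 mol
n(I2) = n(S2O3^2-)/2 = 3.58 × 10^-3 mol
n(H2O2) in the aliquot = 3.58 × 10^-3 mol (1:1 ratio)
[H2O2] = 3.58 × 10^-3 / 0.0251 = 0.143 mol/L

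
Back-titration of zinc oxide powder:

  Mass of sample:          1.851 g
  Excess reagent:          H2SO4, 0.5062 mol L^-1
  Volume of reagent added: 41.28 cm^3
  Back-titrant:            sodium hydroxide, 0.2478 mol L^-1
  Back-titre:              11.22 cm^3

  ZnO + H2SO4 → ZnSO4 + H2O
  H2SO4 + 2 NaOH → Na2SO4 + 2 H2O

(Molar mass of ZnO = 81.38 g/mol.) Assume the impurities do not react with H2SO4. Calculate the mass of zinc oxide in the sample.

n(H2SO4) added = 0.04128 × 0.5062 = 0.02090 mol
n(NaOH) used in back-titration = 0.01122 × 0.2478 = 2.780 × 10^-3 mol
From the 1:2 ratio, n(H2SO4) left over = 1/2 × 2.780 × 10^-3 = 1.390 × 10^-3 mol
n(H2SO4) consumed by analyte = 0.02090 − 1.390 × 10^-3 = 0.01951 mol
n(ZnO) = 0.01951 mol (1:1 ratio)
mass of ZnO = 0.01951 × 81.38 = 1.587 g

1.587 g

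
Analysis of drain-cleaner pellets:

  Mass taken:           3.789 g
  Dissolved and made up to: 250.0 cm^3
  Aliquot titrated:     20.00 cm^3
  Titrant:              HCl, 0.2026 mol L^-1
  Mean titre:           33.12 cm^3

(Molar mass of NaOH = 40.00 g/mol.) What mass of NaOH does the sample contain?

3.355 g

NaOH + HCl → NaCl + H2O
n(HCl) per titration = 0.03312 × 0.2026 = 6.710 × 10^-3 mol
n(NaOH) in each aliquot = 6.710 × 10^-3 mol (1:1 ratio)
n(NaOH) in the whole flask = 6.710 × 10^-3 × 250.0/20.00 = 0.08388 mol
mass of NaOH = 0.08388 × 40.00 = 3.355 g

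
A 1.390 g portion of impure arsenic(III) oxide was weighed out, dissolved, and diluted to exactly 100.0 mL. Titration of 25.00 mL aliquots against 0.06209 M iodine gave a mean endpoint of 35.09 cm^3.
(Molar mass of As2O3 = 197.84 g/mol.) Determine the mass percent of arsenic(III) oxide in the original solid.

As2O3 + 2 I2 + 2 H2O → As2O5 + 4 HI
n(I2) per titration = 0.03509 × 0.06209 = 2.179 × 10^-3 mol
From the 1:2 ratio, n(As2O3) in each aliquot = 1/2 × 2.179 × 10^-3 = 1.089 × 10^-3 mol
n(As2O3) in the whole flask = 1.089 × 10^-3 × 100.0/25.00 = 4.357 × 10^-3 mol
mass of As2O3 = 4.357 × 10^-3 × 197.84 = 0.8621 g
% As2O3 = 0.8621 / 1.390 × 100 = 62.02 %

62.02 %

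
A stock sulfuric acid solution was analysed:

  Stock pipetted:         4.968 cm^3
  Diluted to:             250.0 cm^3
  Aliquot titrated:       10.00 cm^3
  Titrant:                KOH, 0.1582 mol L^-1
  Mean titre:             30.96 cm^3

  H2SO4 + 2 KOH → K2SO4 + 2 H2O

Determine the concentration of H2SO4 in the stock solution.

n(KOH) = 0.03096 × 0.1582 = 4.898 × 10^-3 mol
From the 1:2 ratio, n(H2SO4) in the aliquot = 1/2 × 4.898 × 10^-3 = 2.449 × 10^-3 mol
[H2SO4]_dilute = 2.449 × 10^-3 / 0.01000 = 0.2449 mol/L
Dilution factor = 250.0 / 4.968 = 50.32
[H2SO4]_stock = 0.2449 × 50.32 = 12.32 mol/L

12.32 mol/L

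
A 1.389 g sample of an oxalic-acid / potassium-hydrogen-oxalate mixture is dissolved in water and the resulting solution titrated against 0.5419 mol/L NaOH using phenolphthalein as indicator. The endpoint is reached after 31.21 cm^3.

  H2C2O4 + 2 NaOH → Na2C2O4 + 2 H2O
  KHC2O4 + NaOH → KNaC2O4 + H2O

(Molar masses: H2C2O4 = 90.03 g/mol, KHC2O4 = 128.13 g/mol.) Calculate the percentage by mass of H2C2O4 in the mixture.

n(NaOH) = 0.03121 × 0.5419 = 0.01691 mol
Let x = n(H2C2O4), y = n(KHC2O4).
Titrant: 2x + 1y = 0.01691;  mass: 90.03x + 128.13y = 1.389
Solving, x = 4.680 × 10^-3 mol, y = 7.552 × 10^-3 mol
mass of H2C2O4 = 4.680 × 10^-3 × 90.03 = 0.4214 g
% H2C2O4 = 0.4214 / 1.389 × 100 = 30.34 %

30.34 %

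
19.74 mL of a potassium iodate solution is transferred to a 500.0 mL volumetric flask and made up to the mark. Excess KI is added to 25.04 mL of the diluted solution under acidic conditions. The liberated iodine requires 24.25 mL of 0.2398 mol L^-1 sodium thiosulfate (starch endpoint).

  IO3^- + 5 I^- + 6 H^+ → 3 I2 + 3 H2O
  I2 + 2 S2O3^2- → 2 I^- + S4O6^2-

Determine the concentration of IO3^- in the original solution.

0.9804 mol/L

n(S2O3^2-) = 0.02425 × 0.2398 = 5.815 × 10^-3 mol
n(I2) = n(S2O3^2-)/2 = 2.908 × 10^-3 mol
From the 1:3 ratio, n(IO3^-) in the aliquot = 1/3 × 2.908 × 10^-3 = 9.692 × 10^-4 mol
[IO3^-]_dilute = 9.692 × 10^-4 / 0.02504 = 0.03871 mol/L
[IO3^-]_original = 0.03871 × 500.0/19.74 = 0.9804 mol/L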